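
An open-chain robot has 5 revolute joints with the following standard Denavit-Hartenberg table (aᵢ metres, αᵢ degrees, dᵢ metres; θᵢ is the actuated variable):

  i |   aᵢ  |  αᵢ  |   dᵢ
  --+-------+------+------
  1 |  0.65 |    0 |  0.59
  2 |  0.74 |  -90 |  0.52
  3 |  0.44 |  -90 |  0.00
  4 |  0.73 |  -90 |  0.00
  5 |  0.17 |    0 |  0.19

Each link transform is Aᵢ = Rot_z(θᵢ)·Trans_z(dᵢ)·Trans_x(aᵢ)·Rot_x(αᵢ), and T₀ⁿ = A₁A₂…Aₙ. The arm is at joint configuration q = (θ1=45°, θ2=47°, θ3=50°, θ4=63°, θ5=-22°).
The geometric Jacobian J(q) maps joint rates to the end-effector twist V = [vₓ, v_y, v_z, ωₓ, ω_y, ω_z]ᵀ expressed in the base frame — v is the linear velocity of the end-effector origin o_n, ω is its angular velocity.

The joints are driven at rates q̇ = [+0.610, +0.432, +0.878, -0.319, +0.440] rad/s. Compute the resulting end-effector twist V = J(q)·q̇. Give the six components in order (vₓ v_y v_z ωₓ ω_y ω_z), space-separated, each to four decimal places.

-1.5239 0.9034 -0.5169 -0.6776 -0.0313 1.5474

o_n = [1.2970, 1.6138, 0.5530]
J₁: ẑ×o_n = [-1.6138, 1.2970, 0.0000], ω = ẑ
J2: z=[0.0000, 0.0000, 1.0000] o=[0.4596, 0.4596, 0.5900] → [-1.1542, 0.8374, 0.0000, 0.0000, 0.0000, 1.0000]
J3: z=[-0.9994, -0.0349, 0.0000] o=[0.4338, 1.1992, 1.1100] → [0.0194, -0.5567, -0.3842, -0.9994, -0.0349, 0.0000]
J4: z=[0.0267, -0.7656, -0.6428] o=[0.4239, 1.4818, 0.7729] → [0.2532, -0.5553, 0.6719, 0.0267, -0.7656, -0.6428]
J5: z=[0.4737, -0.5565, 0.6826] o=[1.0665, 1.7174, 0.5191] → [0.0518, 0.1412, 0.0792, 0.4737, -0.5565, 0.6826]
V = J·q̇ = [-1.5239, 0.9034, -0.5169, -0.6776, -0.0313, 1.5474]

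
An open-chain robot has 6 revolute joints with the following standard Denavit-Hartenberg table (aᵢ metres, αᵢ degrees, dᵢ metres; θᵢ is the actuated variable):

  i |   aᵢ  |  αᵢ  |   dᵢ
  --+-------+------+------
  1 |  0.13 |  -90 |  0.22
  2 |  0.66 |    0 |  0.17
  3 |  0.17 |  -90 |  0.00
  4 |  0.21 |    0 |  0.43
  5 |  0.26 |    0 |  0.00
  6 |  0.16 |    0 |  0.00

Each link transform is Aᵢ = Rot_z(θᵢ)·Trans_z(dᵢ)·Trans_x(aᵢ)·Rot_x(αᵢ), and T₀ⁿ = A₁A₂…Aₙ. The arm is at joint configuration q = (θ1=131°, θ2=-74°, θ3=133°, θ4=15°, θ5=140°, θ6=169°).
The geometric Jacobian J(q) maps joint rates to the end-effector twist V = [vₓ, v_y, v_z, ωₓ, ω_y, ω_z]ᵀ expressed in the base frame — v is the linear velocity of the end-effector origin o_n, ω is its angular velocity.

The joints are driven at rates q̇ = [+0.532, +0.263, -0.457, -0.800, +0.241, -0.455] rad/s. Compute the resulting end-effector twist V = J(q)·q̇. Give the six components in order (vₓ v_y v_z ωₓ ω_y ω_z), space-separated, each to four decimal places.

-0.2896 0.0211 -0.1009 -0.4238 0.7832 1.0542

o_n = [-0.1283, -0.0046, 0.4044]
J₁: ẑ×o_n = [0.0046, -0.1283, 0.0000], ω = ẑ
J2: z=[-0.7547, -0.6561, 0.0000] o=[-0.0853, 0.0981, 0.2200] → [-0.1210, 0.1392, 0.0493, -0.7547, -0.6561, 0.0000]
J3: z=[-0.7547, -0.6561, 0.0000] o=[-0.3329, 0.1239, 0.8544] → [0.2952, -0.3396, 0.2312, -0.7547, -0.6561, 0.0000]
J4: z=[0.5624, -0.6469, -0.5150] o=[-0.3904, 0.1900, 0.7087] → [0.0967, 0.0361, 0.0602, 0.5624, -0.6469, -0.5150]
J5: z=[0.5624, -0.6469, -0.5150] o=[-0.1761, 0.0263, 0.3134] → [-0.0748, -0.0758, 0.0136, 0.5624, -0.6469, -0.5150]
J6: z=[0.5624, -0.6469, -0.5150] o=[-0.0135, 0.0068, 0.5154] → [0.0659, 0.1215, -0.0806, 0.5624, -0.6469, -0.5150]
V = J·q̇ = [-0.2896, 0.0211, -0.1009, -0.4238, 0.7832, 1.0542]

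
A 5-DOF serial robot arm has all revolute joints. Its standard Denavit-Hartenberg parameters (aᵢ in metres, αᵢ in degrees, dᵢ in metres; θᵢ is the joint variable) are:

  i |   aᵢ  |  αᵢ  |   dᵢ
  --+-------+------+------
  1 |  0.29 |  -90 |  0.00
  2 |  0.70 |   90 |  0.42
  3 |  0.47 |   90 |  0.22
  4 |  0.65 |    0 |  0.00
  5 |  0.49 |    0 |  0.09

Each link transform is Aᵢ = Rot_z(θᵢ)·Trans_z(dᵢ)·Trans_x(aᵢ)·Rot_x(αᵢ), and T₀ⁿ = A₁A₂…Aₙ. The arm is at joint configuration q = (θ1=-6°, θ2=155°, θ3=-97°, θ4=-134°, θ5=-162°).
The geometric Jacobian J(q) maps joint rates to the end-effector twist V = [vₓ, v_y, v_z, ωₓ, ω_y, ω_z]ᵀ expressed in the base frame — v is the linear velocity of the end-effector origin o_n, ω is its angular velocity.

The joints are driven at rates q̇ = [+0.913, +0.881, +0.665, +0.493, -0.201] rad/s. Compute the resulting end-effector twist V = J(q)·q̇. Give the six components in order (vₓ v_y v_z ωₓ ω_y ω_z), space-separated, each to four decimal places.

-0.7717 -0.2427 0.4813 0.6365 0.8547 0.4328

o_n = [-0.1345, 0.2147, -0.4208]
J₁: ẑ×o_n = [-0.2147, -0.1345, 0.0000], ω = ẑ
J2: z=[0.1045, 0.9945, 0.0000] o=[0.2884, -0.0303, 0.0000] → [-0.4185, 0.0440, 0.4462, 0.1045, 0.9945, 0.0000]
J3: z=[0.4203, -0.0442, -0.9063] o=[-0.2986, 0.4537, -0.2958] → [-0.2111, -0.0962, -0.0932, 0.4203, -0.0442, -0.9063]
J4: z=[0.9074, 0.0272, 0.4195] o=[-0.2033, -0.0254, -0.4710] → [-0.0993, -0.0167, 0.2159, 0.9074, 0.0272, 0.4195]
J5: z=[0.9074, 0.0272, 0.4195] o=[-0.4026, 0.4462, -0.0705] → [0.0876, 0.4303, -0.2174, 0.9074, 0.0272, 0.4195]
V = J·q̇ = [-0.7717, -0.2427, 0.4813, 0.6365, 0.8547, 0.4328]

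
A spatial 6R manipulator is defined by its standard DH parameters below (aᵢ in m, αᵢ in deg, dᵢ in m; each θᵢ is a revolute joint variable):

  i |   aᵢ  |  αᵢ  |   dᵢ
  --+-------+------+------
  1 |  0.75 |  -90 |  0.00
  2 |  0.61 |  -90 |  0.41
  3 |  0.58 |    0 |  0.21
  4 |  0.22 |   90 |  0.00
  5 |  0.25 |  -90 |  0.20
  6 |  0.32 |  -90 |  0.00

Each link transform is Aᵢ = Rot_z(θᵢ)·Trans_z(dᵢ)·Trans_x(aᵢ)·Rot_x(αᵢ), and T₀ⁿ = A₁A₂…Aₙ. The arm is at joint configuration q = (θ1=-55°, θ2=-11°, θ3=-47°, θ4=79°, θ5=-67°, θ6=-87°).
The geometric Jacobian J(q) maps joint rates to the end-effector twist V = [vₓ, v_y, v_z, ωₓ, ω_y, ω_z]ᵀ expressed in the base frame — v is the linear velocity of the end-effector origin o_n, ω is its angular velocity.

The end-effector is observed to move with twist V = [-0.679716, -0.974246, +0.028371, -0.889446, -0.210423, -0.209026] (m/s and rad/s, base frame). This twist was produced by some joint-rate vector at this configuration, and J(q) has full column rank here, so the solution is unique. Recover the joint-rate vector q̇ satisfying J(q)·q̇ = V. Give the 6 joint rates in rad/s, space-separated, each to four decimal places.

o_n = [2.2058, -1.2272, 0.3318]
J₁: ẑ×o_n = [1.2272, 2.2058, -0.0000], ω = ẑ
J2: z=[0.8192, 0.5736, 0.0000] o=[0.4302, -0.6144, 0.0000] → [0.1903, -0.2718, -1.5205, 0.8192, 0.5736, 0.0000]
J3: z=[0.1094, -0.1563, -0.9816] o=[1.1095, -0.8697, 0.1164] → [-0.3846, -1.0997, 0.1322, 0.1094, -0.1563, -0.9816]
J4: z=[0.1094, -0.1563, -0.9816] o=[1.7027, -0.9773, -0.0143] → [-0.2994, -0.5318, 0.0513, 0.1094, -0.1563, -0.9816]
J5: z=[0.9930, 0.0603, 0.1011] o=[1.7122, -1.1942, 0.0213] → [0.0221, -0.2584, -0.0626, 0.9930, 0.0603, 0.1011]
J6: z=[0.0827, -0.9686, -0.2346] o=[1.8899, -1.2425, 0.2833] → [-0.0434, -0.0781, 0.3073, 0.0827, -0.9686, -0.2346]
q̇ = J⁺·V = [-0.7010, 0.0540, -0.0460, -0.6190, -0.8920, 0.3010]

-0.7010 0.0540 -0.0460 -0.6190 -0.8920 0.3010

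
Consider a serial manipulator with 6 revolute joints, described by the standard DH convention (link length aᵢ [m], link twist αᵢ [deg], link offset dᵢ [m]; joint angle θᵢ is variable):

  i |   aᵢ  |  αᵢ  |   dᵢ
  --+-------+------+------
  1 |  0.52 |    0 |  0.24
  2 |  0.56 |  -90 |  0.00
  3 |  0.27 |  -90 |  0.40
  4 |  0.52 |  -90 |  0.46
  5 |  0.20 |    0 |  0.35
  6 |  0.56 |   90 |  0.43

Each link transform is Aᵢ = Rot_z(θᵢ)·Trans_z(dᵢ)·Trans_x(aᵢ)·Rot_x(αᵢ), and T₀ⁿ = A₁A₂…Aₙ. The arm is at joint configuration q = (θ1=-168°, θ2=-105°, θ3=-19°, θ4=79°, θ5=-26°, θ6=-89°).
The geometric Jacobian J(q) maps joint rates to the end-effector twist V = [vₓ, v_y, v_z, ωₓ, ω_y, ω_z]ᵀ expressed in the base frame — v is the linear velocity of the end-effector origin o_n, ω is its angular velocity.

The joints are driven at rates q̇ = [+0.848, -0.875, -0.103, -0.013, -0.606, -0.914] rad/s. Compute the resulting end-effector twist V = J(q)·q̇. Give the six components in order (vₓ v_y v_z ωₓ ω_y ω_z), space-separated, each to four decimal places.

o_n = [-0.2784, 0.3990, -0.8903]
J₁: ẑ×o_n = [-0.3990, -0.2784, 0.0000], ω = ẑ
J2: z=[0.0000, 0.0000, 1.0000] o=[-0.5086, -0.1081, 0.2400] → [-0.5071, 0.2303, 0.0000, 0.0000, 0.0000, 1.0000]
J3: z=[-0.9986, 0.0523, 0.0000] o=[-0.4793, 0.4511, 0.2400] → [-0.0592, -1.1288, 0.0416, -0.9986, 0.0523, 0.0000]
J4: z=[0.0170, 0.3251, -0.9455] o=[-0.8654, 0.7270, 0.3279] → [-0.7062, -0.5343, -0.1965, 0.0170, 0.3251, -0.9455]
J5: z=[0.1420, -0.9369, -0.3196] o=[-0.3429, 0.9435, -0.0747] → [0.5901, 0.0952, -0.0168, 0.1420, -0.9369, -0.3196]
J6: z=[0.1420, -0.9369, -0.3196] o=[-0.1138, 0.6673, -0.2583] → [0.5063, 0.1423, -0.1922, 0.1420, -0.9369, -0.3196]
V = J·q̇ = [-0.6997, -0.5021, 0.1842, -0.1132, 1.4144, 0.4711]

-0.6997 -0.5021 0.1842 -0.1132 1.4144 0.4711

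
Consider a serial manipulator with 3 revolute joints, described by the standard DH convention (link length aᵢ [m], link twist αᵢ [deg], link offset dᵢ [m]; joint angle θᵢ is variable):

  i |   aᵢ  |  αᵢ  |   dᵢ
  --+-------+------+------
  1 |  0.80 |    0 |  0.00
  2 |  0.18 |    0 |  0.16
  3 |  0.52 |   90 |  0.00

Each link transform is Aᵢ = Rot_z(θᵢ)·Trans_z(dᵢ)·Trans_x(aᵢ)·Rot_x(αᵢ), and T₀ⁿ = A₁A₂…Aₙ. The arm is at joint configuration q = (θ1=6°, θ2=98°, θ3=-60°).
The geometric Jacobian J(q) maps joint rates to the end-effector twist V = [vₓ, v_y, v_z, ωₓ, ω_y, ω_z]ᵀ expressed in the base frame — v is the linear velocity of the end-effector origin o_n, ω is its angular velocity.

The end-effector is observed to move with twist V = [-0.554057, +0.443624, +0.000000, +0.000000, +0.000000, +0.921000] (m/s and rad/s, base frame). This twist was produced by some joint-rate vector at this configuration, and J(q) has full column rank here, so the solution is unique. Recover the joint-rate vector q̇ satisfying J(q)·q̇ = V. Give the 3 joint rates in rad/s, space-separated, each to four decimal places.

o_n = [1.1261, 0.6195, 0.1600]
J₁: ẑ×o_n = [-0.6195, 1.1261, 0.0000], ω = ẑ
J2: z=[0.0000, 0.0000, 1.0000] o=[0.7956, 0.0836, 0.0000] → [-0.5359, 0.3305, 0.0000, 0.0000, 0.0000, 1.0000]
J3: z=[0.0000, 0.0000, 1.0000] o=[0.7521, 0.2583, 0.1600] → [-0.3612, 0.3741, 0.0000, 0.0000, 0.0000, 1.0000]
q̇ = J⁺·V = [0.1890, 0.9880, -0.2560]

0.1890 0.9880 -0.2560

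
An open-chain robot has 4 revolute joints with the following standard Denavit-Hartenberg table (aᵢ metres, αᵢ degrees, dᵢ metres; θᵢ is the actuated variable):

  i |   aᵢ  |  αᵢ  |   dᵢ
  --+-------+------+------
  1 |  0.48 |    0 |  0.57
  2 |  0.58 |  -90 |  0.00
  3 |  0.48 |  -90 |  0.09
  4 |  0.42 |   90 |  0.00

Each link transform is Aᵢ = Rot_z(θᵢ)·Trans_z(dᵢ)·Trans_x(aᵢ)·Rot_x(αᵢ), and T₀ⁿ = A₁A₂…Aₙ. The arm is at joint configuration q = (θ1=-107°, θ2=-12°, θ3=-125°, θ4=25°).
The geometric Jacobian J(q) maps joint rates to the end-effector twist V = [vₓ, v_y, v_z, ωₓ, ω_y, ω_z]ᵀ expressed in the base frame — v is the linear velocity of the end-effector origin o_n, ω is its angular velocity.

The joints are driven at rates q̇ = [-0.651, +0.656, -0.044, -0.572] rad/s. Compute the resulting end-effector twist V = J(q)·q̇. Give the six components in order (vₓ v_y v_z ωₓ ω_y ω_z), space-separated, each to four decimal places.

-0.0650 0.0633 0.0614 0.1887 0.4311 -0.3231

o_n = [-0.2587, -0.4921, 1.2750]
J₁: ẑ×o_n = [0.4921, -0.2587, 0.0000], ω = ẑ
J2: z=[0.0000, 0.0000, 1.0000] o=[-0.1403, -0.4590, 0.5700] → [0.0331, -0.1184, 0.0000, 0.0000, 0.0000, 1.0000]
J3: z=[0.8746, -0.4848, 0.0000] o=[-0.4215, -0.9663, 0.5700] → [-0.3418, -0.6166, 0.4936, 0.8746, -0.4848, 0.0000]
J4: z=[-0.3971, -0.7164, 0.5736] o=[-0.2093, -0.7691, 0.9632] → [-0.3823, 0.0955, -0.1454, -0.3971, -0.7164, 0.5736]
V = J·q̇ = [-0.0650, 0.0633, 0.0614, 0.1887, 0.4311, -0.3231]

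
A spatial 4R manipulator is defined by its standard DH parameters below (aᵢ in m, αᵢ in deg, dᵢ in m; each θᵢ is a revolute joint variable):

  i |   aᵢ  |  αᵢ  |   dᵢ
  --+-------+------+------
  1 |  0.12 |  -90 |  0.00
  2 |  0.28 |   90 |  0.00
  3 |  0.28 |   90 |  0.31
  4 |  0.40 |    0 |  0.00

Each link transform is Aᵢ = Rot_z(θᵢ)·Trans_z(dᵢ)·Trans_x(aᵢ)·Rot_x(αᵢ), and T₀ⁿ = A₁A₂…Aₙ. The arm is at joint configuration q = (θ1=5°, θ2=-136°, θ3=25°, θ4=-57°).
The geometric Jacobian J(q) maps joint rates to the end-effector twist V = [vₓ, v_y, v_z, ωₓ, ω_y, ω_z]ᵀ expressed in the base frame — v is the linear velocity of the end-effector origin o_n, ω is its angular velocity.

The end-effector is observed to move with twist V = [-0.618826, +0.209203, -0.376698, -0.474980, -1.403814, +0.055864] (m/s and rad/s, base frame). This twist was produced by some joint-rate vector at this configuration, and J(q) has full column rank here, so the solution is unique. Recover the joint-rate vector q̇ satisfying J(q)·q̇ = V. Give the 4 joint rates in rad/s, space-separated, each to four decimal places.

o_n = [-0.4052, 0.1758, 0.5263]
J₁: ẑ×o_n = [-0.1758, -0.4052, 0.0000], ω = ẑ
J2: z=[-0.0872, 0.9962, 0.0000] o=[0.1195, 0.0105, 0.0000] → [0.5243, 0.0459, 0.5083, -0.0872, 0.9962, 0.0000]
J3: z=[-0.6920, -0.0605, -0.7193] o=[-0.0811, -0.0071, 0.1945] → [0.1114, 0.4627, -0.1462, -0.6920, -0.0605, -0.7193]
J4: z=[-0.2239, -0.9294, 0.2936] o=[-0.4878, 0.0761, 0.1478] → [-0.3810, 0.1090, 0.0545, -0.2239, -0.9294, 0.2936]
q̇ = J⁺·V = [0.2120, -0.6710, 0.5260, 0.7570]

0.2120 -0.6710 0.5260 0.7570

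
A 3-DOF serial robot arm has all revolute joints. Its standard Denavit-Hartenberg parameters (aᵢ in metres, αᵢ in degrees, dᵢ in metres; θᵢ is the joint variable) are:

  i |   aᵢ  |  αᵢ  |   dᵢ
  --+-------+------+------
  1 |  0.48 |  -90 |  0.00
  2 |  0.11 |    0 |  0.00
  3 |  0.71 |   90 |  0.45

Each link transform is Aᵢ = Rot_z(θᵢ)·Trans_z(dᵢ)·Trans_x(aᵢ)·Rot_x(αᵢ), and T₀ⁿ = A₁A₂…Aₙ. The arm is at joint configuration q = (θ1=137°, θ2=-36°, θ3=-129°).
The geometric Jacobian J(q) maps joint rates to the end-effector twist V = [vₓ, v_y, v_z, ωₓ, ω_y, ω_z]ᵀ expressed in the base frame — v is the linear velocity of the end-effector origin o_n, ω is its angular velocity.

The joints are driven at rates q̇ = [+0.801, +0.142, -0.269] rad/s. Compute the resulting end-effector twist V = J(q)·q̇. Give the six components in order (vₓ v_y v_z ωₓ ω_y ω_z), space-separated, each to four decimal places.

0.3378 -0.1870 -0.0997 0.0866 0.0929 0.8010

o_n = [-0.2215, -0.4088, 0.2484]
J₁: ẑ×o_n = [0.4088, -0.2215, 0.0000], ω = ẑ
J2: z=[-0.6820, -0.7314, 0.0000] o=[-0.3510, 0.3274, 0.0000] → [-0.1817, 0.1694, 0.5968, -0.6820, -0.7314, 0.0000]
J3: z=[-0.6820, -0.7314, 0.0000] o=[-0.4161, 0.3881, 0.0647] → [-0.1344, 0.1253, 0.6858, -0.6820, -0.7314, 0.0000]
V = J·q̇ = [0.3378, -0.1870, -0.0997, 0.0866, 0.0929, 0.8010]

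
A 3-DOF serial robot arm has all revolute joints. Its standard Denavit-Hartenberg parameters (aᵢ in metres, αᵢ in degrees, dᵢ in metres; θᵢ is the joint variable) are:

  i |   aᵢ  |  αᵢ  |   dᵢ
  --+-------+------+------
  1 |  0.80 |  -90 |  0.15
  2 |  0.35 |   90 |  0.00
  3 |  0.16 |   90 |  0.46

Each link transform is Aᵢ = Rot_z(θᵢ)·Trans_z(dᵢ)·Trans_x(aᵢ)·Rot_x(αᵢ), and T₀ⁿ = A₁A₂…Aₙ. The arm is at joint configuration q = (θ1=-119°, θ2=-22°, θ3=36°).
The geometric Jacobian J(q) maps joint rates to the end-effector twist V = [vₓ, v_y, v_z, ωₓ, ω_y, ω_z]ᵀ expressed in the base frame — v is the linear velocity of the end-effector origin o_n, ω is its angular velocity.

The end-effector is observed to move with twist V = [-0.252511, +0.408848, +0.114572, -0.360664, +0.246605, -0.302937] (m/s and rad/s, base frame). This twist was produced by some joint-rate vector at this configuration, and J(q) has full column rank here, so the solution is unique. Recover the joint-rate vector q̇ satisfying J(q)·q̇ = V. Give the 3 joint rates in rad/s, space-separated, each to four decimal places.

o_n = [-0.4376, -0.9834, 0.7561]
J₁: ẑ×o_n = [0.9834, -0.4376, 0.0000], ω = ẑ
J2: z=[0.8746, -0.4848, 0.0000] o=[-0.3878, -0.6997, 0.1500] → [-0.2938, -0.5301, -0.2722, 0.8746, -0.4848, 0.0000]
J3: z=[0.1816, 0.3276, 0.9272] o=[-0.5452, -0.9835, 0.2811] → [0.1555, 0.0135, -0.0352, 0.1816, 0.3276, 0.9272]
q̇ = J⁺·V = [-0.4040, -0.4350, 0.1090]

-0.4040 -0.4350 0.1090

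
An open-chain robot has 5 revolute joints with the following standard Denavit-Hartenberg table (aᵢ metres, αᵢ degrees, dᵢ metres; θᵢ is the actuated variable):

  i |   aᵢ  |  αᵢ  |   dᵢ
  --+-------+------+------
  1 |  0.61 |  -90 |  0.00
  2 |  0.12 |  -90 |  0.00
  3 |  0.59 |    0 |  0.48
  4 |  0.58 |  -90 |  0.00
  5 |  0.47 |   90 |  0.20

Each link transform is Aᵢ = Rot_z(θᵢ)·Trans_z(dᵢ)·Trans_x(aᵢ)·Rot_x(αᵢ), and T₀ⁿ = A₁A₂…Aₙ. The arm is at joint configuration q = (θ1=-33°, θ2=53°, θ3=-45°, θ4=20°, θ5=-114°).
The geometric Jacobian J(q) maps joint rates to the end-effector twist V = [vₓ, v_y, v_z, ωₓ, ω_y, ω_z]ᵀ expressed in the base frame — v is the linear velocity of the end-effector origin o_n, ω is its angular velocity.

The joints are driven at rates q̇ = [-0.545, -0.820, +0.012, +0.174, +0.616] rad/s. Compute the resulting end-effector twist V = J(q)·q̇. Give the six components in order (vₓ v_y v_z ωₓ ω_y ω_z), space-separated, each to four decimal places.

o_n = [0.6122, 0.0797, -1.3252]
J₁: ẑ×o_n = [-0.0797, 0.6122, 0.0000], ω = ẑ
J2: z=[0.5446, 0.8387, 0.0000] o=[0.5116, -0.3322, 0.0000] → [-1.1114, 0.7218, 0.1400, 0.5446, 0.8387, 0.0000]
J3: z=[-0.6698, 0.4350, -0.6018] o=[0.5722, -0.3716, -0.0958] → [-0.2632, -0.8475, -0.3197, -0.6698, 0.4350, -0.6018]
J4: z=[-0.6698, 0.4350, -0.6018] o=[0.6884, 0.0504, -0.7179] → [-0.2465, -0.3609, 0.0135, -0.6698, 0.4350, -0.6018]
J5: z=[-0.2803, -0.8986, -0.3375] o=[1.0873, 0.0836, -1.1377] → [0.1672, 0.1078, -0.4258, -0.2803, -0.8986, -0.3375]
V = J·q̇ = [1.0118, -0.9321, -0.3786, -0.7439, -1.1604, -0.8648]

1.0118 -0.9321 -0.3786 -0.7439 -1.1604 -0.8648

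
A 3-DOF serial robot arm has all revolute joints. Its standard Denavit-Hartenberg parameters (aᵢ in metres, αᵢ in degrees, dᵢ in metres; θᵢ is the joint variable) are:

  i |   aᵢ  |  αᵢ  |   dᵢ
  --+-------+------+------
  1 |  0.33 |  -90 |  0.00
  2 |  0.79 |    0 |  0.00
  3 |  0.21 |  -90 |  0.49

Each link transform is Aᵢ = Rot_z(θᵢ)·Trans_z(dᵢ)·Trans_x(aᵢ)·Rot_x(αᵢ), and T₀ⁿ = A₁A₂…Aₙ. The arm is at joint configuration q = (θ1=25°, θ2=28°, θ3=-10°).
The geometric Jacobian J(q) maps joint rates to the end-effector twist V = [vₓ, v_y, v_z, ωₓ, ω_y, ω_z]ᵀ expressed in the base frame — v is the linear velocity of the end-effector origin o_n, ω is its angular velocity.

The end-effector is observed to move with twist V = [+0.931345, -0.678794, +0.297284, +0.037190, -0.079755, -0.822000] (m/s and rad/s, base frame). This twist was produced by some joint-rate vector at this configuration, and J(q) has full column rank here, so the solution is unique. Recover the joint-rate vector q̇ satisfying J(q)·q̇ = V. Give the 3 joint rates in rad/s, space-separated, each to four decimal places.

-0.8220 -0.4010 0.3130

o_n = [0.9052, 0.9627, -0.4358]
J₁: ẑ×o_n = [-0.9627, 0.9052, 0.0000], ω = ẑ
J2: z=[-0.4226, 0.9063, 0.0000] o=[0.2991, 0.1395, 0.0000] → [-0.3949, -0.1842, -0.8973, -0.4226, 0.9063, 0.0000]
J3: z=[-0.4226, 0.9063, 0.0000] o=[0.9313, 0.4343, -0.3709] → [-0.0588, -0.0274, -0.1997, -0.4226, 0.9063, 0.0000]
q̇ = J⁺·V = [-0.8220, -0.4010, 0.3130]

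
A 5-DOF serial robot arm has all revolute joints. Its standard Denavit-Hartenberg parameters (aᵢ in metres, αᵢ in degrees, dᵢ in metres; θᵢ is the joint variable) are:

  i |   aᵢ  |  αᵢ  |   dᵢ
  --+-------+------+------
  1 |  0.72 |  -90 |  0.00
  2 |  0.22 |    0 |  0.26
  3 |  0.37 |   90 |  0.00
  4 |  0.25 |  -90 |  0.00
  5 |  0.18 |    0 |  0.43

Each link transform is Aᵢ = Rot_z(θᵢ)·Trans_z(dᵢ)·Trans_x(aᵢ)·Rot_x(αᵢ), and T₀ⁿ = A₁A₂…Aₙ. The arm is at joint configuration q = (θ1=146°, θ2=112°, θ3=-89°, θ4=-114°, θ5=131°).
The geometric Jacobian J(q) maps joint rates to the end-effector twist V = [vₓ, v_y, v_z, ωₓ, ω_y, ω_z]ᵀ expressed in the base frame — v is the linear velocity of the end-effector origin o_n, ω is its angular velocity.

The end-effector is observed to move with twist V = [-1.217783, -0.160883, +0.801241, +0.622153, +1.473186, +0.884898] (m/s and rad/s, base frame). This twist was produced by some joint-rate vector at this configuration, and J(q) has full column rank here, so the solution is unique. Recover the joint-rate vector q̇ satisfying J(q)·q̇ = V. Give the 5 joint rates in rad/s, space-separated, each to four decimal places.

o_n = [-1.0060, 0.7212, -0.6061]
J₁: ẑ×o_n = [-0.7212, -1.0060, 0.0000], ω = ẑ
J2: z=[-0.5592, -0.8290, 0.0000] o=[-0.5969, 0.4026, 0.0000] → [0.5025, -0.3389, -0.5173, -0.5592, -0.8290, 0.0000]
J3: z=[-0.5592, -0.8290, 0.0000] o=[-0.6740, 0.1410, -0.2040] → [0.3334, -0.2249, -0.5997, -0.5592, -0.8290, 0.0000]
J4: z=[-0.3239, 0.2185, 0.9205] o=[-0.9563, 0.3314, -0.3486] → [-0.4151, -0.1291, -0.1154, -0.3239, 0.2185, 0.9205]
J5: z=[-0.4697, 0.8074, -0.3570] o=[-0.7510, 0.4684, -0.3088] → [-0.1498, -0.0486, 0.0871, -0.4697, 0.8074, -0.3570]
q̇ = J⁺·V = [0.5170, -0.7630, -0.7440, 0.4590, 0.1530]

0.5170 -0.7630 -0.7440 0.4590 0.1530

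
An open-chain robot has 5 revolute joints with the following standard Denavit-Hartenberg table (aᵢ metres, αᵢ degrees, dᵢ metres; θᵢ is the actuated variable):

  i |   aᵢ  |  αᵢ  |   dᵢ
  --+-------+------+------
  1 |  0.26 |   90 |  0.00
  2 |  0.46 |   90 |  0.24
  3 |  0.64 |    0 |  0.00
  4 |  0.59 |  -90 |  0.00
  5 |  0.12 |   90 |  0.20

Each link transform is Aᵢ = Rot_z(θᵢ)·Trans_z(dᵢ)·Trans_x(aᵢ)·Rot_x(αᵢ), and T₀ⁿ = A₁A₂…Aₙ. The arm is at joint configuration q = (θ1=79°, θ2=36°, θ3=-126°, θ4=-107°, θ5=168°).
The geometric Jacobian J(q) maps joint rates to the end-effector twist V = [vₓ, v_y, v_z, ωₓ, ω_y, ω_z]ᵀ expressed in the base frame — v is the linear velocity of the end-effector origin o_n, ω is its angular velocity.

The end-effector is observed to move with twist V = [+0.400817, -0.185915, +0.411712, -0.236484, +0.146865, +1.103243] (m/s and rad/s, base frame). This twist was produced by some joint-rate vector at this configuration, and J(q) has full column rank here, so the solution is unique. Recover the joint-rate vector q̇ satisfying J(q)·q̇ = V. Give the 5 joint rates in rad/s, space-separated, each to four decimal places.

0.0140 -0.8030 -0.1190 -0.7040 -0.9020

o_n = [-0.0291, -0.0414, -0.1916]
J₁: ẑ×o_n = [0.0414, -0.0291, 0.0000], ω = ẑ
J2: z=[0.9816, -0.1908, 0.0000] o=[0.0496, 0.2552, 0.0000] → [0.0366, 0.1881, -0.3062, 0.9816, -0.1908, 0.0000]
J3: z=[0.1122, 0.5770, -0.8090] o=[0.3562, 0.5747, 0.2704] → [-0.7650, 0.3635, 0.1532, 0.1122, 0.5770, -0.8090]
J4: z=[0.1122, 0.5770, -0.8090] o=[-0.2101, 0.3748, 0.0493] → [-0.4757, -0.1194, -0.1511, 0.1122, 0.5770, -0.8090]
J5: z=[-0.7140, -0.5194, -0.4694] o=[0.1976, 0.0029, -0.1594] → [-0.0041, 0.0835, -0.0861, -0.7140, -0.5194, -0.4694]
q̇ = J⁺·V = [0.0140, -0.8030, -0.1190, -0.7040, -0.9020]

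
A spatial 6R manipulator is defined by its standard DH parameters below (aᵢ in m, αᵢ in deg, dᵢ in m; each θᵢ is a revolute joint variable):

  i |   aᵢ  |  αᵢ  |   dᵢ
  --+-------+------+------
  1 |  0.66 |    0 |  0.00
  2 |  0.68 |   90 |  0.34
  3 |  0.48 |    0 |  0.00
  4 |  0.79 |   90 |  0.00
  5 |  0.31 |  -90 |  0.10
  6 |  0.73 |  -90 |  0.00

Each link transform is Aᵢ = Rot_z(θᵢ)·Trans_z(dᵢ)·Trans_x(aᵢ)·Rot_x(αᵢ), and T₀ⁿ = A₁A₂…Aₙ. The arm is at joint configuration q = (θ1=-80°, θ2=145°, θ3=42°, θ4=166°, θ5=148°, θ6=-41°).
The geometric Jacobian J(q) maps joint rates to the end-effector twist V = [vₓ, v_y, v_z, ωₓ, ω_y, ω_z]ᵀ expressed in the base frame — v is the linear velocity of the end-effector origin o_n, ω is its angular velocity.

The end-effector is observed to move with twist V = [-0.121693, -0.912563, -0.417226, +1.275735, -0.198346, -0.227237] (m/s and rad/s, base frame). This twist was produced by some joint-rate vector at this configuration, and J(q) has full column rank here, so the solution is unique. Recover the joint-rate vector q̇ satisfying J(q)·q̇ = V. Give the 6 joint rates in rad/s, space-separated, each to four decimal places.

-0.0220 0.3070 0.5640 0.7990 -0.6210 0.1450

o_n = [0.8290, -0.1974, 1.1442]
J₁: ẑ×o_n = [0.1974, 0.8290, -0.0000], ω = ẑ
J2: z=[0.0000, 0.0000, 1.0000] o=[0.1146, -0.6500, 0.0000] → [-0.4525, 0.7144, 0.0000, 0.0000, 0.0000, 1.0000]
J3: z=[0.9063, -0.4226, 0.0000] o=[0.4020, -0.0337, 0.3400] → [-0.3399, -0.7289, 0.0320, 0.9063, -0.4226, 0.0000]
J4: z=[0.9063, -0.4226, 0.0000] o=[0.5527, 0.2896, 0.6612] → [-0.2041, -0.4378, -0.3247, 0.9063, -0.4226, 0.0000]
J5: z=[-0.1984, -0.4255, 0.8829] o=[0.2580, -0.3426, 0.2903] → [-0.4915, 0.6736, 0.2142, -0.1984, -0.4255, 0.8829]
J6: z=[-0.5709, 0.7825, 0.2488] o=[0.4851, -0.2442, 0.5020] → [0.4909, 0.4522, -0.2958, -0.5709, 0.7825, 0.2488]
q̇ = J⁺·V = [-0.0220, 0.3070, 0.5640, 0.7990, -0.6210, 0.1450]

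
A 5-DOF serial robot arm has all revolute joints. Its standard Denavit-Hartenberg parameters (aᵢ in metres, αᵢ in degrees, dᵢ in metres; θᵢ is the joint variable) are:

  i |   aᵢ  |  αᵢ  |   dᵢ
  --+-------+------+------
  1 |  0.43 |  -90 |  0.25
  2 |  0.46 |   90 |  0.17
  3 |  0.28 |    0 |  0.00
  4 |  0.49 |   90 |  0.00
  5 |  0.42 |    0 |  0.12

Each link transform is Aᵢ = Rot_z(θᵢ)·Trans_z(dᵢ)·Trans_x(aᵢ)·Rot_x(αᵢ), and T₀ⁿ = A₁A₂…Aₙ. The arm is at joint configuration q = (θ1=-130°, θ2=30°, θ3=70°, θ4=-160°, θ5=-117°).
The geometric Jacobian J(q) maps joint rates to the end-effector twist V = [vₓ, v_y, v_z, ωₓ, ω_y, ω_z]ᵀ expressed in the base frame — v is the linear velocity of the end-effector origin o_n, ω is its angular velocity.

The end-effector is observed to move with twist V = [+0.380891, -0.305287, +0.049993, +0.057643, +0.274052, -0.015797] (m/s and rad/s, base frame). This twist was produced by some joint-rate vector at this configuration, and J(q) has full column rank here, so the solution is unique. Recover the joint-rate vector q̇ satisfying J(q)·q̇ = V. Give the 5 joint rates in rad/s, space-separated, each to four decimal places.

0.6880 -0.1320 -0.8180 0.0850 -0.1380

o_n = [-0.2962, -0.5612, -0.2920]
J₁: ẑ×o_n = [0.5612, -0.2962, 0.0000], ω = ẑ
J2: z=[0.7660, -0.6428, 0.0000] o=[-0.2764, -0.3294, 0.2500] → [0.3484, 0.4152, -0.1903, 0.7660, -0.6428, 0.0000]
J3: z=[-0.3214, -0.3830, 0.8660] o=[-0.4022, -0.7438, 0.0200] → [-0.0387, -0.0084, -0.0181, -0.3214, -0.3830, 0.8660]
J4: z=[-0.3214, -0.3830, 0.8660] o=[-0.2540, -0.9765, -0.0279] → [-0.2586, -0.1214, -0.1497, -0.3214, -0.3830, 0.8660]
J5: z=[0.5567, 0.6634, 0.5000] o=[-0.6294, -0.6615, -0.0279] → [-0.2254, 0.3136, -0.1651, 0.5567, 0.6634, 0.5000]
q̇ = J⁺·V = [0.6880, -0.1320, -0.8180, 0.0850, -0.1380]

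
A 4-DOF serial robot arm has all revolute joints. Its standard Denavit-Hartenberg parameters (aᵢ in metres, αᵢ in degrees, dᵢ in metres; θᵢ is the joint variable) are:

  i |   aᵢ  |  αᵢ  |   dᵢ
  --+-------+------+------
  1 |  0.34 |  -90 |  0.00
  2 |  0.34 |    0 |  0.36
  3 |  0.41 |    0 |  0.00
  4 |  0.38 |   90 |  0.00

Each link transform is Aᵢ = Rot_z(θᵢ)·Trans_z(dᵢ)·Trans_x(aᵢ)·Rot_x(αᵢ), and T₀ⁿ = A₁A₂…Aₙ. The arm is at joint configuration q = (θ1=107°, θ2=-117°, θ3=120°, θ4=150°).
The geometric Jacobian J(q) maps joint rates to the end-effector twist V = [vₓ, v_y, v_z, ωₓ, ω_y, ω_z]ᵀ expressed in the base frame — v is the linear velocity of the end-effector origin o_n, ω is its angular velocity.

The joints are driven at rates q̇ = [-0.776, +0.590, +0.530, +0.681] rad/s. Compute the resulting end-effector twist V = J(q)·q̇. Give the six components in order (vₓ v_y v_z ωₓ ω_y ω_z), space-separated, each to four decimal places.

o_n = [-0.4193, 0.1400, 0.1090]
J₁: ẑ×o_n = [-0.1400, -0.4193, 0.0000], ω = ẑ
J2: z=[-0.9563, -0.2924, 0.0000] o=[-0.0994, 0.3251, 0.0000] → [-0.0319, 0.1042, 0.0835, -0.9563, -0.2924, 0.0000]
J3: z=[-0.9563, -0.2924, 0.0000] o=[-0.3985, 0.0723, 0.3029] → [0.0567, -0.1855, -0.0709, -0.9563, -0.2924, 0.0000]
J4: z=[-0.9563, -0.2924, 0.0000] o=[-0.5183, 0.4638, 0.2815] → [0.0504, -0.1650, 0.3386, -0.9563, -0.2924, 0.0000]
V = J·q̇ = [0.1543, 0.1762, 0.2423, -1.7223, -0.5266, -0.7760]

0.1543 0.1762 0.2423 -1.7223 -0.5266 -0.7760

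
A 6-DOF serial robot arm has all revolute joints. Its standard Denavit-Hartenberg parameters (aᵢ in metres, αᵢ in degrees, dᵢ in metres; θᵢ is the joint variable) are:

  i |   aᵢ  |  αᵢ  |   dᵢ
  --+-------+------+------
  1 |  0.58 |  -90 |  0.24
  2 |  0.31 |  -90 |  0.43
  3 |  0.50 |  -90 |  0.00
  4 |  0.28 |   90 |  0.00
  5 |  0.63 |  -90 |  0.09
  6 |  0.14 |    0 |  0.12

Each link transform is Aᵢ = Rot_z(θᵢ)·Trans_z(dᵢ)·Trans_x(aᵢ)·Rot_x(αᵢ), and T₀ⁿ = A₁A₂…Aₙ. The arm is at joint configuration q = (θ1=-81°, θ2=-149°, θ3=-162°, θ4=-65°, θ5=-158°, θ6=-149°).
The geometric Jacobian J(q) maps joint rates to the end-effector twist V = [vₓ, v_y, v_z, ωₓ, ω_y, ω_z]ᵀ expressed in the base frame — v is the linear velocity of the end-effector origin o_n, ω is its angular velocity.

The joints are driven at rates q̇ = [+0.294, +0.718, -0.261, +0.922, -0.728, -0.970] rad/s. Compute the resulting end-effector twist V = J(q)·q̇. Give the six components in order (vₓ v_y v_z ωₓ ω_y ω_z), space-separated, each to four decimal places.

o_n = [0.3229, -0.5538, 0.1530]
J₁: ẑ×o_n = [0.5538, 0.3229, -0.0000], ω = ẑ
J2: z=[0.9877, 0.1564, 0.0000] o=[0.0907, -0.5729, 0.2400] → [-0.0136, 0.0859, -0.0175, 0.9877, 0.1564, 0.0000]
J3: z=[0.0806, -0.5087, 0.8572] o=[0.4739, -0.2431, 0.3997] → [0.3917, -0.1095, -0.1018, 0.0806, -0.5087, 0.8572]
J4: z=[0.8979, 0.4104, 0.1592] o=[0.6902, -0.6216, 0.1547] → [-0.0115, -0.0569, 0.2116, 0.8979, 0.4104, 0.1592]
J5: z=[-0.3581, 0.4709, 0.8062] o=[0.7619, -0.8402, 0.3143] → [-0.3069, -0.4117, 0.1042, -0.3581, 0.4709, 0.8062]
J6: z=[-0.7367, -0.6730, 0.0659] o=[0.3683, -0.4385, 0.0164] → [-0.0843, 0.0976, 0.0543, -0.7367, -0.6730, 0.0659]
V = J·q̇ = [0.3454, 0.3377, 0.0806, 2.4913, 0.9335, -0.4338]

0.3454 0.3377 0.0806 2.4913 0.9335 -0.4338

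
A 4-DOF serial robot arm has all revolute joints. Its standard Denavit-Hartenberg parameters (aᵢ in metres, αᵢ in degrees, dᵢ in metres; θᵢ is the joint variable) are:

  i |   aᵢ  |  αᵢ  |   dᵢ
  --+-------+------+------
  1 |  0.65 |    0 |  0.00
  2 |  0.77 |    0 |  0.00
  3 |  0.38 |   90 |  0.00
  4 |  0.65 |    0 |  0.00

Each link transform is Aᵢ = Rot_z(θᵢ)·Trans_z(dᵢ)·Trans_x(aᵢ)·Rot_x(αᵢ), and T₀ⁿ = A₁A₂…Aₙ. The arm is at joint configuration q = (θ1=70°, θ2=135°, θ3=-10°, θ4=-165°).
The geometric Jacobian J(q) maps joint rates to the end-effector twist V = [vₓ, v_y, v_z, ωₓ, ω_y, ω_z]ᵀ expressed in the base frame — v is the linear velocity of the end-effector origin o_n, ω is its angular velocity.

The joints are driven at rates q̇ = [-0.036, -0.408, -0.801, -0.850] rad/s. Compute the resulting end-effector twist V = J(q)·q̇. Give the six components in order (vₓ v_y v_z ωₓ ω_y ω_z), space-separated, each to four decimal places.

o_n = [-0.2361, 0.3495, -0.1682]
J₁: ẑ×o_n = [-0.3495, -0.2361, 0.0000], ω = ẑ
J2: z=[0.0000, 0.0000, 1.0000] o=[0.2223, 0.6108, 0.0000] → [0.2613, -0.4585, 0.0000, 0.0000, 0.0000, 1.0000]
J3: z=[0.0000, 0.0000, 1.0000] o=[-0.4755, 0.2854, 0.0000] → [-0.0641, 0.2394, 0.0000, 0.0000, 0.0000, 1.0000]
J4: z=[-0.2588, 0.9659, 0.0000] o=[-0.8426, 0.1870, 0.0000] → [-0.1625, -0.0435, -0.6279, -0.2588, 0.9659, 0.0000]
V = J·q̇ = [0.0955, 0.0408, 0.5337, 0.2200, -0.8210, -1.2450]

0.0955 0.0408 0.5337 0.2200 -0.8210 -1.2450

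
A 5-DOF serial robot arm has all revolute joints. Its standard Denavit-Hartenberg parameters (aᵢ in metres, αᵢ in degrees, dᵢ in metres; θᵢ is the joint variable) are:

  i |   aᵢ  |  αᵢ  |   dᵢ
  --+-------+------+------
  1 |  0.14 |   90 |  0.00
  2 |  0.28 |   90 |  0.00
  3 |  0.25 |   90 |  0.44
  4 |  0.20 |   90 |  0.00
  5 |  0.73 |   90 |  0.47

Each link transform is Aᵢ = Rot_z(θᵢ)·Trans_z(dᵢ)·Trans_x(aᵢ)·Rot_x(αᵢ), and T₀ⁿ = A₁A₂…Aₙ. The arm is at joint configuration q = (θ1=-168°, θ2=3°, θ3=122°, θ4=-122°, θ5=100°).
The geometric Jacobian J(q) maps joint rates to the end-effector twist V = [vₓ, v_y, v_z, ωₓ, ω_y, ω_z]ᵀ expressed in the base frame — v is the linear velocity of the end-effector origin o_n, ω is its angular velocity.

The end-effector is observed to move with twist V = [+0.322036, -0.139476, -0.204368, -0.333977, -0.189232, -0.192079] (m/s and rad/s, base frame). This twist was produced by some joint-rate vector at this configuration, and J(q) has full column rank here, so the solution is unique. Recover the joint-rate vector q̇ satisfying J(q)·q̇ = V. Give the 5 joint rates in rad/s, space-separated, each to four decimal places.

0.6660 -0.5480 0.9990 0.5010 -0.2320

o_n = [-1.1812, -0.0241, -0.5743]
J₁: ẑ×o_n = [0.0241, -1.1812, 0.0000], ω = ẑ
J2: z=[-0.2079, 0.9781, 0.0000] o=[-0.1369, -0.0291, 0.0000] → [-0.5618, -0.1194, 1.0204, -0.2079, 0.9781, 0.0000]
J3: z=[-0.0512, -0.0109, -0.9986] o=[-0.4104, -0.0872, 0.0147] → [0.0695, 0.7396, -0.0116, -0.0512, -0.0109, -0.9986]
J4: z=[-0.9386, 0.3423, 0.0444] o=[-0.3476, 0.1429, -0.4317] → [-0.0414, -0.1709, 0.4420, -0.9386, 0.3423, 0.0444]
J5: z=[-0.3166, -0.8025, -0.5057] o=[-0.3751, 0.0451, -0.2594] → [0.2178, 0.3079, -0.6250, -0.3166, -0.8025, -0.5057]
q̇ = J⁺·V = [0.6660, -0.5480, 0.9990, 0.5010, -0.2320]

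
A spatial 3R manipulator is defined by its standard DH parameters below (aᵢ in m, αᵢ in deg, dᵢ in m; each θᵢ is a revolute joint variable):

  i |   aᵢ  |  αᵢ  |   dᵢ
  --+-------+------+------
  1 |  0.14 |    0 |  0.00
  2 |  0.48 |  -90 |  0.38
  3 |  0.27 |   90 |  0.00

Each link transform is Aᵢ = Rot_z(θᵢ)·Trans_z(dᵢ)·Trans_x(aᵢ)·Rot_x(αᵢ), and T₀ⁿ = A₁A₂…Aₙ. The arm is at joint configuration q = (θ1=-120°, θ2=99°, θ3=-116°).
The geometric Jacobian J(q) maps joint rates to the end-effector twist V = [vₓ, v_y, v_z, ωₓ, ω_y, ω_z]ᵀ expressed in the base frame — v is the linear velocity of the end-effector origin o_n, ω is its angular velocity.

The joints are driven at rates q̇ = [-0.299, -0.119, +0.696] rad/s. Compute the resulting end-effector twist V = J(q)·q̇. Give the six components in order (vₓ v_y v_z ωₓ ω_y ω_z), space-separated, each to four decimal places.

0.0673 -0.1807 0.0824 0.2494 0.6498 -0.4180

o_n = [0.2676, -0.2508, 0.6227]
J₁: ẑ×o_n = [0.2508, 0.2676, -0.0000], ω = ẑ
J2: z=[0.0000, 0.0000, 1.0000] o=[-0.0700, -0.1212, 0.0000] → [0.1296, 0.3376, -0.0000, 0.0000, 0.0000, 1.0000]
J3: z=[0.3584, 0.9336, 0.0000] o=[0.3781, -0.2933, 0.3800] → [0.2266, -0.0870, 0.1184, 0.3584, 0.9336, 0.0000]
V = J·q̇ = [0.0673, -0.1807, 0.0824, 0.2494, 0.6498, -0.4180]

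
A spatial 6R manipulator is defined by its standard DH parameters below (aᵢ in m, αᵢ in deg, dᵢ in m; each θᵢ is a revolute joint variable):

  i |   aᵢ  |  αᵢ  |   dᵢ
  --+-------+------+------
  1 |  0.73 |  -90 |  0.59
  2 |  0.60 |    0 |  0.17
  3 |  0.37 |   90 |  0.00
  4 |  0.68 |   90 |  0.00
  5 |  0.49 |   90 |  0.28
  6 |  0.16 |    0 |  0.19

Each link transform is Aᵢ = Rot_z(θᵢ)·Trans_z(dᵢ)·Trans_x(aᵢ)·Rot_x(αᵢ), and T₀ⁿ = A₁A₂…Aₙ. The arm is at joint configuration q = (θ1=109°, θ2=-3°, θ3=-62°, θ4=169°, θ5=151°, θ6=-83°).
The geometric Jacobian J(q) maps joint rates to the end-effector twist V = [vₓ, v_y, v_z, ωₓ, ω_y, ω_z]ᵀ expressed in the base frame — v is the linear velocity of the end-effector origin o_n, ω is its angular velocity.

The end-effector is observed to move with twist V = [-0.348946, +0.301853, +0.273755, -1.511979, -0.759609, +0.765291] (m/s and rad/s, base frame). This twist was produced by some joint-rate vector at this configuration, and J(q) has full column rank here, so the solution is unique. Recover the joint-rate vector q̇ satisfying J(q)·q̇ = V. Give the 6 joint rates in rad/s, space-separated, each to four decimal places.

0.4340 0.2040 0.8210 0.4830 0.6790 -0.1580

o_n = [-0.6529, 0.8173, 0.8618]
J₁: ẑ×o_n = [-0.8173, -0.6529, 0.0000], ω = ẑ
J2: z=[-0.9455, -0.3256, 0.0000] o=[-0.2377, 0.6902, 0.5900] → [-0.0885, 0.2570, -0.2554, -0.9455, -0.3256, 0.0000]
J3: z=[-0.9455, -0.3256, 0.0000] o=[-0.5935, 1.2014, 0.6214] → [-0.0783, 0.2273, 0.3438, -0.9455, -0.3256, 0.0000]
J4: z=[0.2951, -0.8569, 0.4226] o=[-0.6444, 1.3493, 0.9567] → [0.3061, 0.0244, -0.1643, 0.2951, -0.8569, 0.4226]
J5: z=[-0.9544, -0.2433, 0.1729] o=[-0.6752, 1.0403, 0.3518] → [-0.0856, 0.4907, 0.2182, -0.9544, -0.2433, 0.1729]
J6: z=[0.2361, -0.9698, -0.0617] o=[-0.8529, 0.9633, 0.8819] → [0.0104, -0.0076, 0.1595, 0.2361, -0.9698, -0.0617]
q̇ = J⁺·V = [0.4340, 0.2040, 0.8210, 0.4830, 0.6790, -0.1580]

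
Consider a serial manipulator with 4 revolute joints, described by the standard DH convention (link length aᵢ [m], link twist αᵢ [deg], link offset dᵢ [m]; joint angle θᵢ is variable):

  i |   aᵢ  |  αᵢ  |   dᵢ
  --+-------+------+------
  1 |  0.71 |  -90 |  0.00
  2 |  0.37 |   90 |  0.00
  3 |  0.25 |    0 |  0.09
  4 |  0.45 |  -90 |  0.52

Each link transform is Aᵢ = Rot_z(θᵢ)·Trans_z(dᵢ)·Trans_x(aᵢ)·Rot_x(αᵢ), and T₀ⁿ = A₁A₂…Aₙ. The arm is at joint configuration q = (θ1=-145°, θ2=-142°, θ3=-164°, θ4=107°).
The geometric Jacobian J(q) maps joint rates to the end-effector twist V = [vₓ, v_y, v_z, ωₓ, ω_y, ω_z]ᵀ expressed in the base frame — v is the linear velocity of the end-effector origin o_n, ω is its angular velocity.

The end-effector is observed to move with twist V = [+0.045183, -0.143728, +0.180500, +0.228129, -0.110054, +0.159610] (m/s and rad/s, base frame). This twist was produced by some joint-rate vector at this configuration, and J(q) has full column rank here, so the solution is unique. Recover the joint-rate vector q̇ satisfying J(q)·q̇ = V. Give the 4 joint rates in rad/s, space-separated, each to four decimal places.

0.3180 0.2210 -0.3410 0.5420

o_n = [-0.2880, 0.3432, -0.2500]
J₁: ẑ×o_n = [-0.3432, -0.2880, 0.0000], ω = ẑ
J2: z=[0.5736, -0.8192, 0.0000] o=[-0.5816, -0.4072, 0.0000] → [0.2048, 0.1434, 0.6709, 0.5736, -0.8192, 0.0000]
J3: z=[0.5043, 0.3531, -0.7880] o=[-0.3428, -0.2400, 0.2278] → [0.2908, 0.1978, 0.2748, 0.5043, 0.3531, -0.7880]
J4: z=[0.5043, 0.3531, -0.7880] o=[-0.4920, -0.2604, 0.0089] → [0.3842, -0.0302, 0.2324, 0.5043, 0.3531, -0.7880]
q̇ = J⁺·V = [0.3180, 0.2210, -0.3410, 0.5420]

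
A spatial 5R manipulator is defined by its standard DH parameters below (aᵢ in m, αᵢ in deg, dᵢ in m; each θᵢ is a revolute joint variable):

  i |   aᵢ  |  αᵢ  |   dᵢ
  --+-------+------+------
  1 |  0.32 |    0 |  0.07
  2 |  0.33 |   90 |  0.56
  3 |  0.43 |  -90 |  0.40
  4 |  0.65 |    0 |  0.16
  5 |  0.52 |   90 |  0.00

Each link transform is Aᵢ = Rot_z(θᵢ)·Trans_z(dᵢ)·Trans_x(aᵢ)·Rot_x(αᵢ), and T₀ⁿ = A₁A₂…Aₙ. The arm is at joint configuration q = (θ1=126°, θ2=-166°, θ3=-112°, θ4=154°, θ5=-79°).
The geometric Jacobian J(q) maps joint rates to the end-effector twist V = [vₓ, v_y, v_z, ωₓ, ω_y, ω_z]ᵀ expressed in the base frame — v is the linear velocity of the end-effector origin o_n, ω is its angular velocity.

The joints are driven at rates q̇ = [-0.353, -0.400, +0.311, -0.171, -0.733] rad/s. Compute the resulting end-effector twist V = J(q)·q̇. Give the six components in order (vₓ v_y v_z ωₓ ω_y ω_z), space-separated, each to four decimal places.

o_n = [0.4329, 0.2433, 0.5883]
J₁: ẑ×o_n = [-0.2433, 0.4329, 0.0000], ω = ẑ
J2: z=[0.0000, 0.0000, 1.0000] o=[-0.1881, 0.2589, 0.0700] → [0.0156, 0.6210, -0.0000, 0.0000, 0.0000, 1.0000]
J3: z=[-0.6428, -0.7660, 0.0000] o=[0.0647, 0.0468, 0.6300] → [0.0320, -0.0268, 0.1557, -0.6428, -0.7660, 0.0000]
J4: z=[0.7103, -0.5960, -0.3746] o=[-0.3158, -0.1561, 0.2313] → [-0.0631, -0.5340, 0.7299, 0.7103, -0.5960, -0.3746]
J5: z=[0.7103, -0.5960, -0.3746] o=[0.1486, -0.1739, 0.7130] → [0.2306, -0.0178, 0.4657, 0.7103, -0.5960, -0.3746]
V = J·q̇ = [-0.0687, -0.3051, -0.4178, -0.8420, 0.3005, -0.4144]

-0.0687 -0.3051 -0.4178 -0.8420 0.3005 -0.4144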